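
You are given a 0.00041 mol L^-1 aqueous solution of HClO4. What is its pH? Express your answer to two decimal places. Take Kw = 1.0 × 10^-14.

pH = 3.39

HClO4 is a strong acid and dissociates completely, so [H+] = 0.00041 M.
pH = -log(0.00041) = 3.39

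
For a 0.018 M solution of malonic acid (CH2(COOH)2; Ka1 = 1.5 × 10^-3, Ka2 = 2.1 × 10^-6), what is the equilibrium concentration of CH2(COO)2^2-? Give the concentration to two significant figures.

2.1 × 10^-6 M

First ionization gives [H+] ≈ [CH2(COOH)COO-] = 4.50 × 10^-3 M.
Second step: Ka2 = [H+][CH2(COO)2^2-]/[CH2(COOH)COO-] ≈ [CH2(COO)2^2-] (since [H+] ≈ [CH2(COOH)COO-]).
So [CH2(COO)2^2-] ≈ Ka2.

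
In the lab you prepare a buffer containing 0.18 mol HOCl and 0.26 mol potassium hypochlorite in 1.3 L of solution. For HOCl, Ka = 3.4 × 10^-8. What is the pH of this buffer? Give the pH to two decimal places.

pH = 7.63

pKa = −log(3.4 × 10^-8) = 7.469
pH = pKa + log([A⁻]/[HA]) = 7.469 + log(0.26/0.18)
pH = 7.469 + (+0.160) = 7.63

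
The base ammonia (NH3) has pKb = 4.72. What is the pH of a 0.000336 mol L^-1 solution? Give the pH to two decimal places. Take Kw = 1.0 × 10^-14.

NH3 + H2O ⇌ NH4+ + OH-
Kb = 10^(−4.72) = 1.91 × 10^-5
Kb = [OH-]²/(0.000336 − [OH-]) = 1.91 × 10^-5
The 5% rule fails; solving [OH-]² + Kb·[OH-] − Kb·C₀ = 0 exactly:
[OH-] = (−Kb + √(Kb² + 4·Kb·C₀))/2 = 7.11 × 10^-5 M
pOH = 4.15, so pH = 14.00 − pOH = 9.85

pH = 9.85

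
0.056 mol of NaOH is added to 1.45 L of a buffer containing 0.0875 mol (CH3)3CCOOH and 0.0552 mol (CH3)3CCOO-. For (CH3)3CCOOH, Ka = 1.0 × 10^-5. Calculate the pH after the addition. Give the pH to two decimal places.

pH = 5.55

After neutralization: n((CH3)3CCOOH) = 0.0315 mol, n((CH3)3CCOO-) = 0.111 mol.
pKa = −log(1.0 × 10^-5) = 5.000
pH = pKa + log(n_(CH3)3CCOO-/n_(CH3)3CCOOH) = 5.000 + log(0.111/0.0315) = 5.000 + (+0.547)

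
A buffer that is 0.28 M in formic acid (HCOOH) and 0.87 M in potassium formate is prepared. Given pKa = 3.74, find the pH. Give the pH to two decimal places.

pH = 4.23

Henderson–Hasselbalch: pH = pKa + log([HCOO-]/[HCOOH]) = 3.74 + log(0.87/0.28)
pH = 3.74 + (+0.492) = 4.23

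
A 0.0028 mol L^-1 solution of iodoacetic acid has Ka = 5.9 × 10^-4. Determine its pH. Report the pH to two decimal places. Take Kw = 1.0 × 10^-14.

pH = 2.99

ICH2COOH ⇌ ICH2COO- + H+
From the ICE table, Ka = [H+]²/(0.0028 − [H+]) = 5.9 × 10^-4.
[H+] is not negligible relative to C₀; solve [H+]² + 0.00059·[H+] − 1.65e-06 = 0.
[H+] = (−Ka + √(Ka² + 4·Ka·C₀))/2 = 1.02 × 10^-3 M
pH = −log[H+] = −log(1.02 × 10^-3) = 2.99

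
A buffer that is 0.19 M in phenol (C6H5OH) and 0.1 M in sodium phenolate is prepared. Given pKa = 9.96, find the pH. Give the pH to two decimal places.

pH = pKa + log([A⁻]/[HA]) = 9.96 + log(0.1/0.19)
pH = 9.96 + (-0.279) = 9.68

pH = 9.68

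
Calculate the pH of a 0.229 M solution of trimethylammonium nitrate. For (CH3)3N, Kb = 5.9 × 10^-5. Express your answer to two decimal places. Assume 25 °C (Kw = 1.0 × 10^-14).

(CH3)3NH+ is the conjugate acid of the weak base (CH3)3N.
Ka = Kw/Kb = 1.0×10^-14 / 5.9 × 10^-5 = 1.69 × 10^-10
Ka = [H+]²/(0.229 − [H+]) = 1.69 × 10^-10
Assume [H+] ≪ 0.229: [H+] ≈ √(1.69 × 10^-10 × 0.229) = 6.22 × 10^-6 M
([H+]/C₀ = 0.0027% < 5%, so the approximation holds.)
pH = −log(6.22 × 10^-6) = 5.21

pH = 5.21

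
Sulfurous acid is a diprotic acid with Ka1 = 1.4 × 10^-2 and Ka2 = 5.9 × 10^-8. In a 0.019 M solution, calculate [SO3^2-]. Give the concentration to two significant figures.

5.9 × 10^-8 M

First ionization gives [H+] ≈ [HSO3-] = 1.07 × 10^-2 M.
Second step: Ka2 = [H+][SO3^2-]/[HSO3-] ≈ [SO3^2-] (since [H+] ≈ [HSO3-]).
So [SO3^2-] ≈ Ka2.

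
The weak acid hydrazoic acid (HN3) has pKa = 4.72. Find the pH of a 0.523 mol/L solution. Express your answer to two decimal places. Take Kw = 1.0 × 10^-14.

pH = 2.50

HN3 ⇌ N3- + H+
Ka = 10^(−4.72) = 1.91 × 10^-5
Ka = x²/(0.523 − x) = 1.91 × 10^-5
Assume x ≪ 0.523: x ≈ √(1.91 × 10^-5 × 0.523) = 3.16 × 10^-3 M
pH = −log[H+] = −log(3.16 × 10^-3) = 2.50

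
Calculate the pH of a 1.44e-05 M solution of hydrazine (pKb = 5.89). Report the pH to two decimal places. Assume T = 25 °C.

N2H4 + H2O ⇌ N2H5+ + OH-
Kb = 10^(−5.89) = 1.29 × 10^-6
From the ICE table, Kb = [OH-]²/(1.44e-05 − [OH-]) = 1.29 × 10^-6.
The 5% rule fails; solving [OH-]² + Kb·[OH-] − Kb·C₀ = 0 exactly:
[OH-] = (−Kb + √(Kb² + 4·Kb·C₀))/2 = 3.71 × 10^-6 M
pOH = 5.43, so pH = 14.00 − pOH = 8.57

pH = 8.57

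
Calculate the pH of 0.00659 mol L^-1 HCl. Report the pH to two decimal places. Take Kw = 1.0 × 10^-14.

HCl is a strong acid and dissociates completely, so [H+] = 0.00659 M.
pH = -log(0.00659) = 2.18

pH = 2.18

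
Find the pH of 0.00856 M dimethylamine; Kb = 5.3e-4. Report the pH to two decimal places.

(CH3)2NH + H2O ⇌ (CH3)2NH2+ + OH-
From the ICE table, Kb = [OH-]²/(0.00856 − [OH-]) = 5.3 × 10^-4.
The 5% rule fails; solving [OH-]² + Kb·[OH-] − Kb·C₀ = 0 exactly:
[OH-] = (−Kb + √(Kb² + 4·Kb·C₀))/2 = 1.88 × 10^-3 M
pOH = −log(1.88 × 10^-3) = 2.73; pH = 14.00 − 2.73 = 11.27

pH = 11.27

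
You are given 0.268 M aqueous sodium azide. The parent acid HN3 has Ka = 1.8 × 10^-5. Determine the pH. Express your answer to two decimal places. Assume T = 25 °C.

pH = 9.09

N3- is the conjugate base of the weak acid HN3.
Kb = Kw/Ka = 1.0×10^-14 / 1.8 × 10^-5 = 5.56 × 10^-10
Kb = x²/(0.268 − x) = 5.56 × 10^-10
Neglecting x in the denominator: x = √(5.56 × 10^-10 × 0.268) = 1.22 × 10^-5 M
(x/C₀ = 0.0046% < 5%, so the approximation holds.)
pOH = −log(1.22 × 10^-5) = 4.91; pH = 14.00 − 4.91 = 9.09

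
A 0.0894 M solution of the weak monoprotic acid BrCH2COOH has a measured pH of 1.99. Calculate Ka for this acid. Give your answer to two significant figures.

Ka = 1.3 × 10^-3

[H+] = 10^(-1.99) = 1.02 × 10^-2 M
At equilibrium [HA] = 0.0894 − 1.02 × 10^-2 = 7.92 × 10^-2 M
Ka = [H+][A-]/[HA] = (1.02 × 10^-2)² / 7.92 × 10^-2 = 1.3 × 10^-3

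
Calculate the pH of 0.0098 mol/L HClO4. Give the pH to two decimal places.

HClO4 is a strong acid and dissociates completely, so [H+] = 0.0098 M.
pH = -log(0.0098) = 2.01

pH = 2.01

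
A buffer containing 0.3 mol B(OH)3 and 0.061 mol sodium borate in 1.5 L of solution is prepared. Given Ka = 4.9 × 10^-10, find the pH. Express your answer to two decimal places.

pH = 8.62

pKa = −log(4.9 × 10^-10) = 9.310
pH = pKa + log([A⁻]/[HA]) = 9.310 + log(0.061/0.3)
pH = 9.310 + (-0.692) = 8.62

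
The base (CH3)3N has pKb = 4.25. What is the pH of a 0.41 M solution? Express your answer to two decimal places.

(CH3)3N + H2O ⇌ (CH3)3NH+ + OH-
Kb = 10^(−4.25) = 5.62 × 10^-5
From the ICE table, Kb = x²/(0.41 − x) = 5.62 × 10^-5.
Assume x ≪ 0.41: x ≈ √(5.62 × 10^-5 × 0.41) = 4.80 × 10^-3 M
Check: 1.2% ionized — well under 5%, approximation valid.
pOH = −log(4.80 × 10^-3) = 2.32; pH = 14.00 − 2.32 = 11.68

pH = 11.68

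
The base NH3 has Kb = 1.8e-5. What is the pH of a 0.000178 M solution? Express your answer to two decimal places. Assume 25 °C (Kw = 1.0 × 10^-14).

NH3 + H2O ⇌ NH4+ + OH-
Let x = [OH-] at equilibrium. Kb = x²/(0.000178 − x).
x is not negligible relative to C₀; solve x² + 1.8e-05·x − 3.2e-09 = 0.
x = [−1.8e-05 + √(1.8e-05² + 1.28e-08)]/2 = 4.83 × 10^-5 M
pOH = 4.32, so pH = 14.00 − pOH = 9.68

pH = 9.68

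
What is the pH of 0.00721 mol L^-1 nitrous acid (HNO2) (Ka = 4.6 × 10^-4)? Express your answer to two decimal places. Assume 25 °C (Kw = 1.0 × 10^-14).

pH = 2.79

HNO2 ⇌ NO2- + H+
From the ICE table, Ka = [H+]²/(0.00721 − [H+]) = 4.6 × 10^-4.
Here C₀/Ka ≈ 15.7, so the small-[H+] approximation fails. Use the quadratic:
[H+] = (−Ka + √(Ka² + 4·Ka·C₀))/2 = 1.61 × 10^-3 M
pH = −log[H+] = −log(1.61 × 10^-3) = 2.79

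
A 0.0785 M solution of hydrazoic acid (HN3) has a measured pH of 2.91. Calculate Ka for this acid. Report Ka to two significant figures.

Ka = 2.0 × 10^-5

[H+] = 10^(-2.91) = 1.23 × 10^-3 M
At equilibrium [HA] = 0.0785 − 1.23 × 10^-3 = 7.73 × 10^-2 M
Ka = [H+][A-]/[HA] = (1.23 × 10^-3)² / 7.73 × 10^-2 = 2.0 × 10^-5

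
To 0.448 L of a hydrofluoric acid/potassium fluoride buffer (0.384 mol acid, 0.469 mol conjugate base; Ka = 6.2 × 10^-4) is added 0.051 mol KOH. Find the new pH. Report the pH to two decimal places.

pH = 3.40

After neutralization: n(HF) = 0.333 mol, n(F-) = 0.52 mol.
pKa = −log(6.2 × 10^-4) = 3.208
pH = pKa + log([A⁻]/[HA]) = 3.208 + log(0.52/0.333) = 3.208 +0.194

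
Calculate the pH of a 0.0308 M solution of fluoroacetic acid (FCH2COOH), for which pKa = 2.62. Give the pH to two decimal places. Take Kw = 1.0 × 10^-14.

FCH2COOH ⇌ FCH2COO- + H+
Ka = 10^(−2.62) = 2.40 × 10^-3
From the ICE table, Ka = x²/(0.0308 − x) = 2.40 × 10^-3.
The 5% rule fails; solving x² + Ka·x − Ka·C₀ = 0 exactly:
x = (−Ka + √(Ka² + 4·Ka·C₀))/2 = 7.48 × 10^-3 M
pH = −log(7.48 × 10^-3) = 2.13

pH = 2.13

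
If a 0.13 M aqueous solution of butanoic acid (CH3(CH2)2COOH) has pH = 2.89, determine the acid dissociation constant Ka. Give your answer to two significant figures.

Ka = 1.3 × 10^-5

[H+] = 10^(-2.89) = 1.29 × 10^-3 M
At equilibrium [HA] = 0.13 − 1.29 × 10^-3 = 1.29 × 10^-1 M
Ka = [H+][A-]/[HA] = (1.29 × 10^-3)² / 1.29 × 10^-1 = 1.3 × 10^-5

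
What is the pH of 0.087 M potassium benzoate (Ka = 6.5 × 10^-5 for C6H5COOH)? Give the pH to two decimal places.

pH = 8.56

C6H5COO- is the conjugate base of the weak acid C6H5COOH.
Kb = Kw/Ka = 1.0×10^-14 / 6.5 × 10^-5 = 1.54 × 10^-10
Kb = [OH-]²/(0.087 − [OH-]) = 1.54 × 10^-10
Neglecting [OH-] in the denominator: [OH-] = √(1.54 × 10^-10 × 0.087) = 3.66 × 10^-6 M
Check: 0.0042% ionized — well under 5%, approximation valid.
pOH = 5.44, so pH = 14.00 − pOH = 8.56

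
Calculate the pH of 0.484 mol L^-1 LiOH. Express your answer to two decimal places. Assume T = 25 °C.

pH = 13.68

LiOH is a strong base; [OH-] = 0.484 M.
pOH = -log(0.484) = 0.32
pH = 14.00 - 0.32 = 13.68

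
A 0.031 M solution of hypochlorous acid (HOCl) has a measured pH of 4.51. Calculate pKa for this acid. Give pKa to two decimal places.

[H+] = 10^(-4.51) = 3.09 × 10^-5 M
At equilibrium [HA] = 0.031 − 3.09 × 10^-5 = 3.10 × 10^-2 M
Ka = [H+][A-]/[HA] = (3.09 × 10^-5)² / 3.10 × 10^-2 = 3.08 × 10^-8
pKa = -log(3.08 × 10^-8) = 7.51

pKa = 7.51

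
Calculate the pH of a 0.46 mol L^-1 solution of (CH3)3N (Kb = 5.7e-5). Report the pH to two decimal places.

pH = 11.71

(CH3)3N + H2O ⇌ (CH3)3NH+ + OH-
From the ICE table, Kb = [OH-]²/(0.46 − [OH-]) = 5.7 × 10^-5.
Since Kb ≪ C₀, [OH-] ≈ √(Kb·C₀) = 5.12 × 10^-3 M.
Check: 1.1% ionized — well under 5%, approximation valid.
pOH = 2.29, so pH = 14.00 − pOH = 11.71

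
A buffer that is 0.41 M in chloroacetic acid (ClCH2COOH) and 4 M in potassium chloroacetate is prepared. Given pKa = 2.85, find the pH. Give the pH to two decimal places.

Henderson–Hasselbalch: pH = pKa + log([ClCH2COO-]/[ClCH2COOH]) = 2.85 + log(4/0.41)
pH = 2.85 + (+0.989) = 3.84

pH = 3.84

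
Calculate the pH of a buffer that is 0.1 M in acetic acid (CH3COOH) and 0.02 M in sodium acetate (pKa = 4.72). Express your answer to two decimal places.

Henderson–Hasselbalch: pH = pKa + log([CH3COO-]/[CH3COOH]) = 4.72 + log(0.02/0.1)
pH = 4.72 + (-0.699) = 4.02

pH = 4.02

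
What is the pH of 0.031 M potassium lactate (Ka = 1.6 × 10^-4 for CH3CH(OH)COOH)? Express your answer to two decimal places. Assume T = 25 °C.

CH3CH(OH)COO- is the conjugate base of the weak acid CH3CH(OH)COOH.
Kb = Kw/Ka = 1.0×10^-14 / 1.6 × 10^-4 = 6.25 × 10^-11
From the ICE table, Kb = [OH-]²/(0.031 − [OH-]) = 6.25 × 10^-11.
Assume [OH-] ≪ 0.031: [OH-] ≈ √(6.25 × 10^-11 × 0.031) = 1.39 × 10^-6 M
Check: 0.0045% ionized — well under 5%, approximation valid.
pOH = 5.86, so pH = 14.00 − pOH = 8.14

pH = 8.14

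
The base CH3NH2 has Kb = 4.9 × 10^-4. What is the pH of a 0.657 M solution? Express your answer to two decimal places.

CH3NH2 + H2O ⇌ CH3NH3+ + OH-
Kb = x²/(0.657 − x) = 4.9 × 10^-4
Since Kb ≪ C₀, x ≈ √(Kb·C₀) = 1.79 × 10^-2 M.
pOH = 1.75, so pH = 14.00 − pOH = 12.25

pH = 12.25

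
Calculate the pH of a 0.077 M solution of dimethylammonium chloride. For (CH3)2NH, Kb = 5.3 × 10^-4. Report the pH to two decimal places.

pH = 5.92

(CH3)2NH2+ is the conjugate acid of the weak base (CH3)2NH.
Ka = Kw/Kb = 1.0×10^-14 / 5.3 × 10^-4 = 1.89 × 10^-11
Ka = [H+]²/(0.077 − [H+]) = 1.89 × 10^-11
Neglecting [H+] in the denominator: [H+] = √(1.89 × 10^-11 × 0.077) = 1.21 × 10^-6 M
Check: 0.0016% ionized — well under 5%, approximation valid.
pH = −log[H+] = −log(1.21 × 10^-6) = 5.92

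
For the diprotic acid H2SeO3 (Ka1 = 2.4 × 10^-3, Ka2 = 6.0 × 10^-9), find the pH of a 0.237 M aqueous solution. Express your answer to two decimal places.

Ka1 ≫ Ka2, so treat the first dissociation as the only significant source of H+.
Ka1 = x²/(0.237 − x) = 2.4 × 10^-3
Solving the quadratic: x = (−Ka1 + √(Ka1² + 4·Ka1·C₀))/2 = 2.27 × 10^-2 M
pH = −log(2.27 × 10^-2) = 1.64

pH = 1.64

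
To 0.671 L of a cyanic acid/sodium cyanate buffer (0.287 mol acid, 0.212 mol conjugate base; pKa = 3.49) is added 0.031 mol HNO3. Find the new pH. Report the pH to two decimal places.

pH = 3.25

After neutralization: n(HOCN) = 0.318 mol, n(OCN-) = 0.181 mol.
pH = pKa + log([A⁻]/[HA]) = 3.49 + log(0.181/0.318) = 3.49 -0.245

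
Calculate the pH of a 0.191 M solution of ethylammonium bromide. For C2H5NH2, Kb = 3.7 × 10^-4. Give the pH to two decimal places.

pH = 5.64

C2H5NH3+ is the conjugate acid of the weak base C2H5NH2.
Ka = Kw/Kb = 1.0×10^-14 / 3.7 × 10^-4 = 2.70 × 10^-11
From the ICE table, Ka = [H+]²/(0.191 − [H+]) = 2.70 × 10^-11.
Assume [H+] ≪ 0.191: [H+] ≈ √(2.70 × 10^-11 × 0.191) = 2.27 × 10^-6 M
pH = −log[H+] = −log(2.27 × 10^-6) = 5.64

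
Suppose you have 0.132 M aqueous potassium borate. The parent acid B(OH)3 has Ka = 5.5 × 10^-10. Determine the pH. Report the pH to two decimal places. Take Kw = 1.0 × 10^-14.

pH = 11.19

B(OH)4- is the conjugate base of the weak acid B(OH)3.
Kb = Kw/Ka = 1.0×10^-14 / 5.5 × 10^-10 = 1.82 × 10^-5
From the ICE table, Kb = [OH-]²/(0.132 − [OH-]) = 1.82 × 10^-5.
Assume [OH-] ≪ 0.132: [OH-] ≈ √(1.82 × 10^-5 × 0.132) = 1.55 × 10^-3 M
Check: 1.2% ionized — well under 5%, approximation valid.
pOH = 2.81, so pH = 14.00 − pOH = 11.19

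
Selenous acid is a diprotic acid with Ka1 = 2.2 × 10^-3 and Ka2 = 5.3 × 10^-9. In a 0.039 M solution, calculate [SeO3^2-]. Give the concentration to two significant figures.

First ionization gives [H+] ≈ [HSeO3-] = 8.23 × 10^-3 M.
Second step: Ka2 = [H+][SeO3^2-]/[HSeO3-] ≈ [SeO3^2-] (since [H+] ≈ [HSeO3-]).
So [SeO3^2-] ≈ Ka2.

5.3 × 10^-9 M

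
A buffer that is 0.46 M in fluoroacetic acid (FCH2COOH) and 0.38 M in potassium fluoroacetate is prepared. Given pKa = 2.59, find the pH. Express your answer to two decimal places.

Henderson–Hasselbalch: pH = pKa + log([FCH2COO-]/[FCH2COOH]) = 2.59 + log(0.38/0.46)
pH = 2.59 + (-0.083) = 2.51

pH = 2.51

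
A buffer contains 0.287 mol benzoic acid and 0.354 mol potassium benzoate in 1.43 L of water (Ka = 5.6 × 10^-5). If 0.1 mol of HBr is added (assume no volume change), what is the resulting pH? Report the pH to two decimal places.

pH = 4.07

After neutralization: n(C6H5COOH) = 0.387 mol, n(C6H5COO-) = 0.254 mol.
pKa = −log(5.6 × 10^-5) = 4.252
pH = pKa + log([A⁻]/[HA]) = 4.252 + log(0.254/0.387) = 4.252 -0.183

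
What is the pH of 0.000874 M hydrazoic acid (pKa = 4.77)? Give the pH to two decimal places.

HN3 ⇌ N3- + H+
Ka = 10^(−4.77) = 1.70 × 10^-5
From the ICE table, Ka = x²/(0.000874 − x) = 1.70 × 10^-5.
Here C₀/Ka ≈ 51.4, so the small-x approximation fails. Use the quadratic:
x = (−Ka + √(Ka² + 4·Ka·C₀))/2 = 1.14 × 10^-4 M
pH = −log[H+] = −log(1.14 × 10^-4) = 3.94

pH = 3.94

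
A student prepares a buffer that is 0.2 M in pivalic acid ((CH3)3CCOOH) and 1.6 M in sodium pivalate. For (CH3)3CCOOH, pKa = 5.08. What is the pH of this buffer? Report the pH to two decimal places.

pH = 5.98

Henderson–Hasselbalch: pH = pKa + log([(CH3)3CCOO-]/[(CH3)3CCOOH]) = 5.08 + log(1.6/0.2)
pH = 5.08 + (+0.903) = 5.98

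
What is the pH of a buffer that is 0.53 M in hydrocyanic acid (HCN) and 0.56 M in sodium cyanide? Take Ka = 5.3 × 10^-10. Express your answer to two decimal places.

pKa = −log(5.3 × 10^-10) = 9.276
pH = pKa + log([A⁻]/[HA]) = 9.276 + log(0.56/0.53)
pH = 9.276 + (+0.024) = 9.30

pH = 9.30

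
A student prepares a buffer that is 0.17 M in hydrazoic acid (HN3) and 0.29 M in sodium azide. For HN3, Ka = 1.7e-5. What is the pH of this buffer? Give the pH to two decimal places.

pKa = −log(1.7 × 10^-5) = 4.770
Henderson–Hasselbalch: pH = pKa + log([N3-]/[HN3]) = 4.770 + log(0.29/0.17)
pH = 4.770 + (+0.232) = 5.00

pH = 5.00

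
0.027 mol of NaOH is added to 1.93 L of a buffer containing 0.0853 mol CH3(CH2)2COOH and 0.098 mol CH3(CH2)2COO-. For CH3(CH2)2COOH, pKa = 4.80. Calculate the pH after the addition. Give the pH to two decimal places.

OH- converts CH3(CH2)2COOH to CH3(CH2)2COO-: CH3(CH2)2COOH → 0.0583 mol, CH3(CH2)2COO- → 0.125 mol.
pH = pKa + log([A⁻]/[HA]) = 4.80 + log(0.125/0.0583) = 4.80 +0.331

pH = 5.13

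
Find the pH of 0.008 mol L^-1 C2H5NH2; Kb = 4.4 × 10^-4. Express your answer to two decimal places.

C2H5NH2 + H2O ⇌ C2H5NH3+ + OH-
Kb = [OH-]²/(0.008 − [OH-]) = 4.4 × 10^-4
[OH-] is not negligible relative to C₀; solve [OH-]² + 0.00044·[OH-] − 3.52e-06 = 0.
[OH-] = (−Kb + √(Kb² + 4·Kb·C₀))/2 = 1.67 × 10^-3 M
pOH = −log(1.67 × 10^-3) = 2.78; pH = 14.00 − 2.78 = 11.22

pH = 11.22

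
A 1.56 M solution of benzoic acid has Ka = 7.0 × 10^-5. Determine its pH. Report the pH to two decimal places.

C6H5COOH ⇌ C6H5COO- + H+
Ka = x²/(1.56 − x) = 7.0 × 10^-5
Neglecting x in the denominator: x = √(7.0 × 10^-5 × 1.56) = 1.04 × 10^-2 M
(x/C₀ = 0.67% < 5%, so the approximation holds.)
pH = −log(1.04 × 10^-2) = 1.98

pH = 1.98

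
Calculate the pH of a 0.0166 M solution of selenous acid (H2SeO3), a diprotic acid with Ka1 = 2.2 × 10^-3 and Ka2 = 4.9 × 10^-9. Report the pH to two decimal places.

pH = 2.30

Since Ka1 ≫ Ka2, the first ionization dominates [H+].
Ka1 = x²/(0.0166 − x) = 2.2 × 10^-3
Solving the quadratic: x = (−Ka1 + √(Ka1² + 4·Ka1·C₀))/2 = 5.04 × 10^-3 M
pH = −log(5.04 × 10^-3) = 2.30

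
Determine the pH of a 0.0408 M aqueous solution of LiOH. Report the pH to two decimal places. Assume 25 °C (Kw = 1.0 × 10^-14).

pH = 12.61

LiOH is a strong base; [OH-] = 0.0408 M.
pOH = -log(0.0408) = 1.39
pH = 14.00 - 1.39 = 12.61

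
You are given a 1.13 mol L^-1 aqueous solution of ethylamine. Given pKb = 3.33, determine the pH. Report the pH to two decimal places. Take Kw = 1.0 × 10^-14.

C2H5NH2 + H2O ⇌ C2H5NH3+ + OH-
Kb = 10^(−3.33) = 4.68 × 10^-4
Kb = [OH-]²/(1.13 − [OH-]) = 4.68 × 10^-4
Assume [OH-] ≪ 1.13: [OH-] ≈ √(4.68 × 10^-4 × 1.13) = 2.30 × 10^-2 M
Check: 2% ionized — well under 5%, approximation valid.
pOH = 1.64, so pH = 14.00 − pOH = 12.36

pH = 12.36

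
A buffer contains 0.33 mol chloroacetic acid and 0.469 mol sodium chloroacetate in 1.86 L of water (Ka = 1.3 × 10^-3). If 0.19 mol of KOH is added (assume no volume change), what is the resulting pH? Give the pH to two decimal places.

pH = 3.56

After neutralization: n(ClCH2COOH) = 0.14 mol, n(ClCH2COO-) = 0.659 mol.
pKa = −log(1.3 × 10^-3) = 2.886
pH = pKa + log(n_ClCH2COO-/n_ClCH2COOH) = 2.886 + log(0.659/0.14) = 2.886 + (+0.673)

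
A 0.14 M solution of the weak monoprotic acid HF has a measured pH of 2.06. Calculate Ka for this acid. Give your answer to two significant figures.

[H+] = 10^(-2.06) = 8.71 × 10^-3 M
At equilibrium [HA] = 0.14 − 8.71 × 10^-3 = 1.31 × 10^-1 M
Ka = [H+][A-]/[HA] = (8.71 × 10^-3)² / 1.31 × 10^-1 = 5.8 × 10^-4

Ka = 5.8 × 10^-4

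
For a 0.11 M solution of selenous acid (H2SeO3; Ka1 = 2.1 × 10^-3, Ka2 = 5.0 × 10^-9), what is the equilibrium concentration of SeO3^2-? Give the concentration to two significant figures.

5.0 × 10^-9 M

First ionization gives [H+] ≈ [HSeO3-] = 1.42 × 10^-2 M.
Second step: Ka2 = [H+][SeO3^2-]/[HSeO3-] ≈ [SeO3^2-] (since [H+] ≈ [HSeO3-]).
So [SeO3^2-] ≈ Ka2.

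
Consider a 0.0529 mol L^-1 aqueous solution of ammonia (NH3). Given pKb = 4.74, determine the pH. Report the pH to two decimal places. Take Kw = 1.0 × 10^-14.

NH3 + H2O ⇌ NH4+ + OH-
Kb = 10^(−4.74) = 1.82 × 10^-5
Kb = x²/(0.0529 − x) = 1.82 × 10^-5
Neglecting x in the denominator: x = √(1.82 × 10^-5 × 0.0529) = 9.81 × 10^-4 M
pOH = −log(9.81 × 10^-4) = 3.01; pH = 14.00 − 3.01 = 10.99

pH = 10.99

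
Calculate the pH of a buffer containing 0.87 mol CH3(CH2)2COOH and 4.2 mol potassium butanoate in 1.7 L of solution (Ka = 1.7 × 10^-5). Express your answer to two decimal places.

pKa = −log(1.7 × 10^-5) = 4.770
Using pH = pKa + log([base]/[acid]) with [base]/[acid] = 4.2/0.87:
pH = 4.770 + (+0.684) = 5.45

pH = 5.45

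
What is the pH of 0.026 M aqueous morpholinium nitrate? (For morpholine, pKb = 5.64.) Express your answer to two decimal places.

pH = 4.97

C4H8ONH2+ is the conjugate acid of the weak base C4H8ONH.
Kb = 10^(−5.64) = 2.29 × 10^-6
Ka = Kw/Kb = 1.0×10^-14 / 2.29 × 10^-6 = 4.37 × 10^-9
From the ICE table, Ka = x²/(0.026 − x) = 4.37 × 10^-9.
Neglecting x in the denominator: x = √(4.37 × 10^-9 × 0.026) = 1.07 × 10^-5 M
pH = −log(1.07 × 10^-5) = 4.97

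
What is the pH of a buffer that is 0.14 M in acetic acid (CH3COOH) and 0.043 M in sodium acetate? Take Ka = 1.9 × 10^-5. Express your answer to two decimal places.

pKa = −log(1.9 × 10^-5) = 4.721
Using pH = pKa + log([base]/[acid]) with [base]/[acid] = 0.043/0.14:
pH = 4.721 + (-0.513) = 4.21

pH = 4.21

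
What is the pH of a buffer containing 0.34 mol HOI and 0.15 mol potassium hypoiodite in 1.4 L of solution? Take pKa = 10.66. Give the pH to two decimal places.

pH = pKa + log([A⁻]/[HA]) = 10.66 + log(0.15/0.34)
pH = 10.66 + (-0.355) = 10.30

pH = 10.30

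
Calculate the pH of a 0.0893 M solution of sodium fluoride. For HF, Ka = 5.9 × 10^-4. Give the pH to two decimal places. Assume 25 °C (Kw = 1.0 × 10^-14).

pH = 8.09

F- is the conjugate base of the weak acid HF.
Kb = Kw/Ka = 1.0×10^-14 / 5.9 × 10^-4 = 1.69 × 10^-11
Let x = [OH-] at equilibrium. Kb = x²/(0.0893 − x).
Assume x ≪ 0.0893: x ≈ √(1.69 × 10^-11 × 0.0893) = 1.23 × 10^-6 M
Check: 0.0014% ionized — well under 5%, approximation valid.
pOH = 5.91, so pH = 14.00 − pOH = 8.09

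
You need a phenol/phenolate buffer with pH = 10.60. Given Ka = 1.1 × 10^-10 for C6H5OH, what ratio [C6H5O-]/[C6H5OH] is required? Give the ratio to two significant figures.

pKa = -log(1.1 × 10^-10) = 9.959
pH = pKa + log(r) ⇒ log(r) = 10.60 − 9.959 = +0.641
r = [C6H5O-]/[C6H5OH] = 10^(+0.641) = 4.38

ratio = 4.4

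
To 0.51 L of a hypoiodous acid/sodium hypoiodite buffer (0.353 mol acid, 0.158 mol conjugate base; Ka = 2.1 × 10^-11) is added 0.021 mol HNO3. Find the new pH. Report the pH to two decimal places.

Added H+ converts OI- to HOI: HOI → 0.374 mol, OI- → 0.137 mol.
pKa = −log(2.1 × 10^-11) = 10.678
pH = pKa + log([A⁻]/[HA]) = 10.678 + log(0.137/0.374) = 10.678 -0.436

pH = 10.24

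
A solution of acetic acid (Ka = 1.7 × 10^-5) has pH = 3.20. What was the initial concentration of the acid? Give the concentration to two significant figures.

[H+] = 10^(-3.20) = 6.31 × 10^-4 M = x
Ka = x²/(C₀ − x) ⇒ C₀ = x + x²/Ka
C₀ = 6.31 × 10^-4 + (6.31 × 10^-4)²/(1.7 × 10^-5) = 2.41 × 10^-2 M

C₀ = 2.4 × 10^-2 M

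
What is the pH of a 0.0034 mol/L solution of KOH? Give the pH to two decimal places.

KOH is a strong base; [OH-] = 0.0034 M.
pOH = -log(0.0034) = 2.47
pH = 14.00 - 2.47 = 11.53

pH = 11.53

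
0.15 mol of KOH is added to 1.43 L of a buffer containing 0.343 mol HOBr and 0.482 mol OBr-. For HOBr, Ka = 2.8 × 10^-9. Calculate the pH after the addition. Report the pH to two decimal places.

pH = 9.07

After neutralization: n(HOBr) = 0.193 mol, n(OBr-) = 0.632 mol.
pKa = −log(2.8 × 10^-9) = 8.553
pH = pKa + log([A⁻]/[HA]) = 8.553 + log(0.632/0.193) = 8.553 +0.515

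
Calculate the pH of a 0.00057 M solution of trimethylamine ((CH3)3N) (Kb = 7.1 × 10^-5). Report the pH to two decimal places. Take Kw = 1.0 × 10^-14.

(CH3)3N + H2O ⇌ (CH3)3NH+ + OH-
Kb = [OH-]²/(0.00057 − [OH-]) = 7.1 × 10^-5
[OH-] is not negligible relative to C₀; solve [OH-]² + 7.1e-05·[OH-] − 4.05e-08 = 0.
[OH-] = (−Kb + √(Kb² + 4·Kb·C₀))/2 = 1.69 × 10^-4 M
pOH = 3.77, so pH = 14.00 − pOH = 10.23

pH = 10.23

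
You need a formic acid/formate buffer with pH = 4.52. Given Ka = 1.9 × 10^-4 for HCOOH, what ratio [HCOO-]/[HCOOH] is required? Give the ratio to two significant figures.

ratio = 6.3

pKa = -log(1.9 × 10^-4) = 3.721
pH = pKa + log(r) ⇒ log(r) = 4.52 − 3.721 = +0.799
r = [HCOO-]/[HCOOH] = 10^(+0.799) = 6.3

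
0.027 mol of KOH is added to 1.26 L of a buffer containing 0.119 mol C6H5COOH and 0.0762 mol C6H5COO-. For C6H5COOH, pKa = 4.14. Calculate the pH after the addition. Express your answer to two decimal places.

pH = 4.19

After neutralization: n(C6H5COOH) = 0.092 mol, n(C6H5COO-) = 0.103 mol.
Henderson–Hasselbalch with mole ratio 0.103/0.092: pH = 4.14 + (+0.049)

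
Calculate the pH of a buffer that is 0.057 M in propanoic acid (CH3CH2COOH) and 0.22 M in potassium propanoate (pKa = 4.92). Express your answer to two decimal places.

Using pH = pKa + log([base]/[acid]) with [base]/[acid] = 0.22/0.057:
pH = 4.92 + (+0.587) = 5.51

pH = 5.51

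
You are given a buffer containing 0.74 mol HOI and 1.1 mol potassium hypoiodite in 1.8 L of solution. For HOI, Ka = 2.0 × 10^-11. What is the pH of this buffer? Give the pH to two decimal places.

pH = 10.87

pKa = −log(2.0 × 10^-11) = 10.699
pH = pKa + log([A⁻]/[HA]) = 10.699 + log(1.1/0.74)
pH = 10.699 + (+0.172) = 10.87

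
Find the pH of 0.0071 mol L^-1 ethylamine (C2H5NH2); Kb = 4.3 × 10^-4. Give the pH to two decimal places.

pH = 11.19

C2H5NH2 + H2O ⇌ C2H5NH3+ + OH-
Kb = [OH-]²/(0.0071 − [OH-]) = 4.3 × 10^-4
[OH-] is not negligible relative to C₀; solve [OH-]² + 0.00043·[OH-] − 3.05e-06 = 0.
[OH-] = (−Kb + √(Kb² + 4·Kb·C₀))/2 = 1.55 × 10^-3 M
pOH = −log(1.55 × 10^-3) = 2.81; pH = 14.00 − 2.81 = 11.19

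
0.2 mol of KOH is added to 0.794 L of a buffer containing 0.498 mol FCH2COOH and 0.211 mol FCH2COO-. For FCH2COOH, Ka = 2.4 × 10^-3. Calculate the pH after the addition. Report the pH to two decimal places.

After neutralization: n(FCH2COOH) = 0.298 mol, n(FCH2COO-) = 0.411 mol.
pKa = −log(2.4 × 10^-3) = 2.620
Henderson–Hasselbalch with mole ratio 0.411/0.298: pH = 2.620 + (+0.140)

pH = 2.76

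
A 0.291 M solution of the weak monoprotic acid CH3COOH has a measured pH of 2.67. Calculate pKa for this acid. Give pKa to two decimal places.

[H+] = 10^(-2.67) = 2.14 × 10^-3 M
At equilibrium [HA] = 0.291 − 2.14 × 10^-3 = 2.89 × 10^-1 M
Ka = [H+][A-]/[HA] = (2.14 × 10^-3)² / 2.89 × 10^-1 = 1.58 × 10^-5
pKa = -log(1.58 × 10^-5) = 4.80

pKa = 4.80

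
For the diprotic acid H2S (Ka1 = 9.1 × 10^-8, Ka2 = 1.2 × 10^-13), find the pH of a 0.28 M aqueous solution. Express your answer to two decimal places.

Ka1 ≫ Ka2, so treat the first dissociation as the only significant source of H+.
Ka1 = x²/(0.28 − x) = 9.1 × 10^-8
x ≈ √(9.1 × 10^-8 × 0.28) = 1.60 × 10^-4 M
pH = −log(1.60 × 10^-4) = 3.80

pH = 3.80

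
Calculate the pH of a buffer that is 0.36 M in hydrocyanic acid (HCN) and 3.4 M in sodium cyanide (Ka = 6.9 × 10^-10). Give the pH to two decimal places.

pH = 10.14

pKa = −log(6.9 × 10^-10) = 9.161
Using pH = pKa + log([base]/[acid]) with [base]/[acid] = 3.4/0.36:
pH = 9.161 + (+0.975) = 10.14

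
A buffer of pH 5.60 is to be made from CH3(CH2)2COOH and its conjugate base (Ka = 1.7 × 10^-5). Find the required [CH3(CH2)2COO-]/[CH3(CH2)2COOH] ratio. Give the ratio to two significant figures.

pKa = -log(1.7 × 10^-5) = 4.770
pH = pKa + log(r) ⇒ log(r) = 5.60 − 4.770 = +0.830
r = [CH3(CH2)2COO-]/[CH3(CH2)2COOH] = 10^(+0.830) = 6.76

ratio = 6.8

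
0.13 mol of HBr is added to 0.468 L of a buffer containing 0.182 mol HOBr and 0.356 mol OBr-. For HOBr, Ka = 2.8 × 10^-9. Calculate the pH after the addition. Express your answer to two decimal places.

pH = 8.41

After neutralization: n(HOBr) = 0.312 mol, n(OBr-) = 0.226 mol.
pKa = −log(2.8 × 10^-9) = 8.553
Henderson–Hasselbalch with mole ratio 0.226/0.312: pH = 8.553 + (-0.140)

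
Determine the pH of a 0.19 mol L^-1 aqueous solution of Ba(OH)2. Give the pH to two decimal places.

pH = 13.58

Ba(OH)2 is a strong base (each formula unit releases 2 OH-); [OH-] = 0.38 M.
pOH = -log(0.38) = 0.42
pH = 14.00 - 0.42 = 13.58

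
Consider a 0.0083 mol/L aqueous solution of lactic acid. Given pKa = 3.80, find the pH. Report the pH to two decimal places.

pH = 2.97

CH3CH(OH)COOH ⇌ CH3CH(OH)COO- + H+
Ka = 10^(−3.80) = 1.58 × 10^-4
Ka = x²/(0.0083 − x) = 1.58 × 10^-4
Here C₀/Ka ≈ 52.5, so the small-x approximation fails. Use the quadratic:
x = [−0.000158 + √(0.000158² + 5.25e-06)]/2 = 1.07 × 10^-3 M
pH = −log[H+] = −log(1.07 × 10^-3) = 2.97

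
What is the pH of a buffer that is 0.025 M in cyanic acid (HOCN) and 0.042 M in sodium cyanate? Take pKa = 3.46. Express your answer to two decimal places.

Henderson–Hasselbalch: pH = pKa + log([OCN-]/[HOCN]) = 3.46 + log(0.042/0.025)
pH = 3.46 + (+0.225) = 3.69

pH = 3.69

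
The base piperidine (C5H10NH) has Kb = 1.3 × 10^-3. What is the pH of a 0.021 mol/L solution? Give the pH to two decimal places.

C5H10NH + H2O ⇌ C5H10NH2+ + OH-
Kb = [OH-]²/(0.021 − [OH-]) = 1.3 × 10^-3
[OH-] is not negligible relative to C₀; solve [OH-]² + 0.0013·[OH-] − 2.73e-05 = 0.
[OH-] = [−0.0013 + √(0.0013² + 0.000109)]/2 = 4.62 × 10^-3 M
pOH = −log(4.62 × 10^-3) = 2.34; pH = 14.00 − 2.34 = 11.66

pH = 11.66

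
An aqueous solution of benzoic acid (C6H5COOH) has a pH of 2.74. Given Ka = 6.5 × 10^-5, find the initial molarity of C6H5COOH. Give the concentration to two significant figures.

C₀ = 5.3 × 10^-2 M

[H+] = 10^(-2.74) = 1.82 × 10^-3 M = x
Ka = x²/(C₀ − x) ⇒ C₀ = x + x²/Ka
C₀ = 1.82 × 10^-3 + (1.82 × 10^-3)²/(6.5 × 10^-5) = 5.28 × 10^-2 M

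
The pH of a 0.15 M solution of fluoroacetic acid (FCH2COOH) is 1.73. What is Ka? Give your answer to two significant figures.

Ka = 2.6 × 10^-3

[H+] = 10^(-1.73) = 1.86 × 10^-2 M
At equilibrium [HA] = 0.15 − 1.86 × 10^-2 = 1.31 × 10^-1 M
Ka = [H+][A-]/[HA] = (1.86 × 10^-2)² / 1.31 × 10^-1 = 2.6 × 10^-3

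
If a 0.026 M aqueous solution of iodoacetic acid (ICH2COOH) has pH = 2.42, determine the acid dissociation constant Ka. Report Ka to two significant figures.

Ka = 6.5 × 10^-4

[H+] = 10^(-2.42) = 3.80 × 10^-3 M
At equilibrium [HA] = 0.026 − 3.80 × 10^-3 = 2.22 × 10^-2 M
Ka = [H+][A-]/[HA] = (3.80 × 10^-3)² / 2.22 × 10^-2 = 6.5 × 10^-4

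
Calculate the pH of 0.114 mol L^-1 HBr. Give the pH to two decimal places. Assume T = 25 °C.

HBr is a strong acid and dissociates completely, so [H+] = 0.114 M.
pH = -log(0.114) = 0.94

pH = 0.94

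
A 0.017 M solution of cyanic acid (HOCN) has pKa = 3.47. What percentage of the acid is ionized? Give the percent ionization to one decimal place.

HOCN ⇌ OCN- + H+; let x = [H+] at equilibrium.
Ka = 10^(−3.47) = 3.39 × 10^-4
Solve x² + 0.000339x − 5.76e-06 = 0 → x = 2.24 × 10^-3 M
Fraction ionized = 2.24 × 10^-3 / 0.017 = 0.1318 → 13.2%

13.2%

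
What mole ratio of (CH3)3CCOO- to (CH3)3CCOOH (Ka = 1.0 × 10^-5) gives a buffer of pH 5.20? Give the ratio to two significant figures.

pKa = -log(1.0 × 10^-5) = 5.000
pH = pKa + log(r) ⇒ log(r) = 5.20 − 5.000 = +0.200
r = [(CH3)3CCOO-]/[(CH3)3CCOOH] = 10^(+0.200) = 1.58

ratio = 1.6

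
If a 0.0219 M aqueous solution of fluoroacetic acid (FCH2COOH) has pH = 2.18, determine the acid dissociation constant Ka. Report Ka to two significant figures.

Ka = 2.9 × 10^-3

[H+] = 10^(-2.18) = 6.61 × 10^-3 M
At equilibrium [HA] = 0.0219 − 6.61 × 10^-3 = 1.53 × 10^-2 M
Ka = [H+][A-]/[HA] = (6.61 × 10^-3)² / 1.53 × 10^-2 = 2.9 × 10^-3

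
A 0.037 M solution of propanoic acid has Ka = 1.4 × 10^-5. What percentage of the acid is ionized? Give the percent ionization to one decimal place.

1.9%

CH3CH2COOH ⇌ CH3CH2COO- + H+; let x = [H+] at equilibrium.
x ≈ √(Ka·C₀) = √(1.4 × 10^-5 × 0.037) = 7.20 × 10^-4 M
Fraction ionized = 7.20 × 10^-4 / 0.037 = 0.0195 → 1.9%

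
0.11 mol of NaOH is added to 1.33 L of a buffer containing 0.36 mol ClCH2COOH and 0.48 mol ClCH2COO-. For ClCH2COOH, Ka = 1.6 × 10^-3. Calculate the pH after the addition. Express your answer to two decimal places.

After neutralization: n(ClCH2COOH) = 0.25 mol, n(ClCH2COO-) = 0.59 mol.
pKa = −log(1.6 × 10^-3) = 2.796
Henderson–Hasselbalch with mole ratio 0.59/0.25: pH = 2.796 + (+0.373)

pH = 3.17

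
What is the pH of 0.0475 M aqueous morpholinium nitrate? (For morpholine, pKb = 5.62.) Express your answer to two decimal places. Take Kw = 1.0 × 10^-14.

C4H8ONH2+ is the conjugate acid of the weak base C4H8ONH.
Kb = 10^(−5.62) = 2.40 × 10^-6
Ka = Kw/Kb = 1.0×10^-14 / 2.40 × 10^-6 = 4.17 × 10^-9
Ka = x²/(0.0475 − x) = 4.17 × 10^-9
Neglecting x in the denominator: x = √(4.17 × 10^-9 × 0.0475) = 1.41 × 10^-5 M
(x/C₀ = 0.03% < 5%, so the approximation holds.)
pH = −log(1.41 × 10^-5) = 4.85

pH = 4.85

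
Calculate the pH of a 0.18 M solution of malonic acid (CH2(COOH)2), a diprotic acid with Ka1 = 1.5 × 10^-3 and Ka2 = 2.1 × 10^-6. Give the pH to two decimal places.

pH = 1.80

Since Ka1 ≫ Ka2, the first ionization dominates [H+].
Ka1 = x²/(0.18 − x) = 1.5 × 10^-3
Solving the quadratic: x = (−Ka1 + √(Ka1² + 4·Ka1·C₀))/2 = 1.57 × 10^-2 M
pH = −log(1.57 × 10^-2) = 1.80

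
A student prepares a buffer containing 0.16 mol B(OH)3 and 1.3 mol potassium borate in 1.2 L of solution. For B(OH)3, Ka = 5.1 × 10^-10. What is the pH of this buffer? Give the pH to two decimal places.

pH = 10.20

pKa = −log(5.1 × 10^-10) = 9.292
Using pH = pKa + log([base]/[acid]) with [base]/[acid] = 1.3/0.16:
pH = 9.292 + (+0.910) = 10.20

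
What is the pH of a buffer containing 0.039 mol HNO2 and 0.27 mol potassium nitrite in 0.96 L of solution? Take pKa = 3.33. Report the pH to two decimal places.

pH = 4.17

Henderson–Hasselbalch: pH = pKa + log([NO2-]/[HNO2]) = 3.33 + log(0.27/0.039)
pH = 3.33 + (+0.840) = 4.17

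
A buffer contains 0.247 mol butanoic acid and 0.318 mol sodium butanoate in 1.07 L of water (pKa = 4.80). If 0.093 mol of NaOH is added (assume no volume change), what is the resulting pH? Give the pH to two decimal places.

pH = 5.23

OH- converts CH3(CH2)2COOH to CH3(CH2)2COO-: CH3(CH2)2COOH → 0.154 mol, CH3(CH2)2COO- → 0.411 mol.
Henderson–Hasselbalch with mole ratio 0.411/0.154: pH = 4.80 + (+0.426)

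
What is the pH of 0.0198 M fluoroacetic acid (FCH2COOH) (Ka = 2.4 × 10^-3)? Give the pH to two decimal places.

FCH2COOH ⇌ FCH2COO- + H+
From the ICE table, Ka = x²/(0.0198 − x) = 2.4 × 10^-3.
x is not negligible relative to C₀; solve x² + 0.0024·x − 4.75e-05 = 0.
x = [−0.0024 + √(0.0024² + 0.00019)]/2 = 5.80 × 10^-3 M
pH = −log(5.80 × 10^-3) = 2.24

pH = 2.24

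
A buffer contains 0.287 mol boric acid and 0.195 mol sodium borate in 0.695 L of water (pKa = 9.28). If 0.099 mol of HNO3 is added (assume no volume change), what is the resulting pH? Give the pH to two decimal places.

pH = 8.68

Added H+ converts B(OH)4- to B(OH)3: B(OH)3 → 0.386 mol, B(OH)4- → 0.096 mol.
pH = pKa + log([A⁻]/[HA]) = 9.28 + log(0.096/0.386) = 9.28 -0.604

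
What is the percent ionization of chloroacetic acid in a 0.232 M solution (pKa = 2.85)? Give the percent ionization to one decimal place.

7.5%

ClCH2COOH ⇌ ClCH2COO- + H+; let x = [H+] at equilibrium.
Ka = 10^(−2.85) = 1.41 × 10^-3
Solve x² + 0.00141x − 0.000327 = 0 → x = 1.74 × 10^-2 M
Fraction ionized = 1.74 × 10^-2 / 0.232 = 0.0750 → 7.5%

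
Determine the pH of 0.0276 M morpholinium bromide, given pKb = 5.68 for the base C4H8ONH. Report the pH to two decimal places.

C4H8ONH2+ is the conjugate acid of the weak base C4H8ONH.
Kb = 10^(−5.68) = 2.09 × 10^-6
Ka = Kw/Kb = 1.0×10^-14 / 2.09 × 10^-6 = 4.78 × 10^-9
From the ICE table, Ka = [H+]²/(0.0276 − [H+]) = 4.78 × 10^-9.
Assume [H+] ≪ 0.0276: [H+] ≈ √(4.78 × 10^-9 × 0.0276) = 1.15 × 10^-5 M
([H+]/C₀ = 0.042% < 5%, so the approximation holds.)
pH = −log[H+] = −log(1.15 × 10^-5) = 4.94

pH = 4.94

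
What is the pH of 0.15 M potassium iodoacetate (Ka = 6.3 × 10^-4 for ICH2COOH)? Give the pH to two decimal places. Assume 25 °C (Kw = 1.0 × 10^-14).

ICH2COO- is the conjugate base of the weak acid ICH2COOH.
Kb = Kw/Ka = 1.0×10^-14 / 6.3 × 10^-4 = 1.59 × 10^-11
Kb = [OH-]²/(0.15 − [OH-]) = 1.59 × 10^-11
Neglecting [OH-] in the denominator: [OH-] = √(1.59 × 10^-11 × 0.15) = 1.54 × 10^-6 M
pOH = −log(1.54 × 10^-6) = 5.81; pH = 14.00 − 5.81 = 8.19

pH = 8.19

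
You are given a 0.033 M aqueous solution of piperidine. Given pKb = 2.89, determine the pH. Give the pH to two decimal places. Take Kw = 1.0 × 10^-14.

pH = 11.77

C5H10NH + H2O ⇌ C5H10NH2+ + OH-
Kb = 10^(−2.89) = 1.29 × 10^-3
Kb = x²/(0.033 − x) = 1.29 × 10^-3
The 5% rule fails; solving x² + Kb·x − Kb·C₀ = 0 exactly:
x = (−Kb + √(Kb² + 4·Kb·C₀))/2 = 5.91 × 10^-3 M
pOH = −log(5.91 × 10^-3) = 2.23; pH = 14.00 − 2.23 = 11.77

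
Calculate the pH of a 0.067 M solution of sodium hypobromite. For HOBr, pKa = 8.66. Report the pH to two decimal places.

pH = 10.74

OBr- is the conjugate base of the weak acid HOBr.
Ka = 10^(−8.66) = 2.19 × 10^-9
Kb = Kw/Ka = 1.0×10^-14 / 2.19 × 10^-9 = 4.57 × 10^-6
From the ICE table, Kb = [OH-]²/(0.067 − [OH-]) = 4.57 × 10^-6.
Neglecting [OH-] in the denominator: [OH-] = √(4.57 × 10^-6 × 0.067) = 5.53 × 10^-4 M
Check: 0.83% ionized — well under 5%, approximation valid.
pOH = 3.26, so pH = 14.00 − pOH = 10.74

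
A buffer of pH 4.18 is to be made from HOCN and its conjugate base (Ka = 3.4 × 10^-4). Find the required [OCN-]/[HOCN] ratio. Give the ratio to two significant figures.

pKa = -log(3.4 × 10^-4) = 3.469
pH = pKa + log(r) ⇒ log(r) = 4.18 − 3.469 = +0.711
r = [OCN-]/[HOCN] = 10^(+0.711) = 5.14

ratio = 5.1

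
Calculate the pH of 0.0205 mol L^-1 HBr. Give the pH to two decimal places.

pH = 1.69

HBr is a strong acid and dissociates completely, so [H+] = 0.0205 M.
pH = -log(0.0205) = 1.69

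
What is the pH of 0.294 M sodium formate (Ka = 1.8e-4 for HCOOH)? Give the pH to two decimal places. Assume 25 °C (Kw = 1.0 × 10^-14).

HCOO- is the conjugate base of the weak acid HCOOH.
Kb = Kw/Ka = 1.0×10^-14 / 1.8 × 10^-4 = 5.56 × 10^-11
Kb = [OH-]²/(0.294 − [OH-]) = 5.56 × 10^-11
Neglecting [OH-] in the denominator: [OH-] = √(5.56 × 10^-11 × 0.294) = 4.04 × 10^-6 M
pOH = 5.39, so pH = 14.00 − pOH = 8.61

pH = 8.61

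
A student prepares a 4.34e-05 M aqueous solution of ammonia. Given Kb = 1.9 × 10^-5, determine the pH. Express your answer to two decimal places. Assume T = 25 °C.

pH = 9.32

NH3 + H2O ⇌ NH4+ + OH-
From the ICE table, Kb = [OH-]²/(4.34e-05 − [OH-]) = 1.9 × 10^-5.
The 5% rule fails; solving [OH-]² + Kb·[OH-] − Kb·C₀ = 0 exactly:
[OH-] = [−1.9e-05 + √(1.9e-05² + 3.3e-09)]/2 = 2.07 × 10^-5 M
pOH = 4.68, so pH = 14.00 − pOH = 9.32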